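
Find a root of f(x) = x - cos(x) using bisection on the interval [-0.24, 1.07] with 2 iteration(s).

f(x) = x - cos(x)
Initial interval: [-0.24, 1.07]

Iteration 1:
  c_1 = (-0.240000 + 1.070000)/2 = 0.415000
  f(c_1) = f(0.415000) = -0.500116
  f(a) × f(c) ≥ 0, new interval: [0.415000, 1.070000]
Iteration 2:
  c_2 = (0.415000 + 1.070000)/2 = 0.742500
  f(c_2) = f(0.742500) = 0.005719
  f(a) × f(c) < 0, new interval: [0.415000, 0.742500]

After 2 iteration(s), the approximation is c_2 = 0.742500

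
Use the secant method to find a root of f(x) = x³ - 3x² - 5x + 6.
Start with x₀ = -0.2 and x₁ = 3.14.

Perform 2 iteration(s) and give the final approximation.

f(x) = x³ - 3x² - 5x + 6
x₀ = -0.2, x₁ = 3.14

Secant formula: x_{n+1} = x_n - f(x_n)(x_n - x_{n-1})/(f(x_n) - f(x_{n-1}))

Iteration 1:
  f(-0.200000) = 6.872000
  f(3.140000) = -8.319656
  x_2 = 3.140000 - (-8.319656)×(3.140000 - (-0.200000))/(-8.319656 - 6.872000)
       = 1.310861
Iteration 2:
  f(3.140000) = -8.319656
  f(1.310861) = -3.456848
  x_3 = 1.310861 - (-3.456848)×(1.310861 - 3.140000)/(-3.456848 - (-8.319656))
       = 0.010572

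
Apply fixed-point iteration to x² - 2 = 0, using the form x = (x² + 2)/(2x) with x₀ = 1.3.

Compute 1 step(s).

Equation: x² - 2 = 0
Fixed-point form: x = (x² + 2)/(2x)
x₀ = 1.3

x_1 = g(1.300000) = 1.419231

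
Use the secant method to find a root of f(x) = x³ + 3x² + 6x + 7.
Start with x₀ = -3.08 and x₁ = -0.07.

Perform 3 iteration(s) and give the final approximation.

f(x) = x³ + 3x² + 6x + 7
x₀ = -3.08, x₁ = -0.07

Secant formula: x_{n+1} = x_n - f(x_n)(x_n - x_{n-1})/(f(x_n) - f(x_{n-1}))

Iteration 1:
  f(-3.080000) = -12.238912
  f(-0.070000) = 6.594357
  x_2 = -0.070000 - 6.594357×(-0.070000 - (-3.080000))/(6.594357 - (-12.238912))
       = -1.123934
Iteration 2:
  f(-0.070000) = 6.594357
  f(-1.123934) = 2.626296
  x_3 = -1.123934 - 2.626296×(-1.123934 - (-0.070000))/(2.626296 - 6.594357)
       = -1.821489
Iteration 3:
  f(-1.123934) = 2.626296
  f(-1.821489) = -0.018842
  x_4 = -1.821489 - (-0.018842)×(-1.821489 - (-1.123934))/(-0.018842 - 2.626296)
       = -1.816520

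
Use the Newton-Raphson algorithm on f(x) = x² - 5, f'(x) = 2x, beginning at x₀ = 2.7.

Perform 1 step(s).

f(x) = x² - 5
f'(x) = 2x
x₀ = 2.7

Newton-Raphson formula: x_{n+1} = x_n - f(x_n)/f'(x_n)

Iteration 1:
  f(2.700000) = 2.290000
  f'(2.700000) = 5.400000
  x_1 = 2.700000 - 2.290000/5.400000 = 2.275926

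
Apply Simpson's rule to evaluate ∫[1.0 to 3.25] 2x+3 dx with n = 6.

f(x) = 2x+3
a = 1.0, b = 3.25, n = 6
h = (b - a)/n = 0.375000

Simpson's rule: (h/3)[f(x₀) + 4f(x₁) + 2f(x₂) + ... + f(xₙ)]

x_0 = 1.0000, f(x_0) = 5.000000, coefficient = 1
x_1 = 1.3750, f(x_1) = 5.750000, coefficient = 4
x_2 = 1.7500, f(x_2) = 6.500000, coefficient = 2
x_3 = 2.1250, f(x_3) = 7.250000, coefficient = 4
x_4 = 2.5000, f(x_4) = 8.000000, coefficient = 2
x_5 = 2.8750, f(x_5) = 8.750000, coefficient = 4
x_6 = 3.2500, f(x_6) = 9.500000, coefficient = 1

I ≈ (0.375000/3) × 130.500000 = 16.312500
Exact value: 16.312500
Error: 0.000000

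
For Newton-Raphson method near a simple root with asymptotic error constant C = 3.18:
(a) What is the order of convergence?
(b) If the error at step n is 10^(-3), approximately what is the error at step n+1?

(a) Newton-Raphson has quadratic (order 2) convergence near simple roots.
    This means |e_{n+1}| ≈ C|e_n|².

(b) With |e_n| = 10^(-3) and C = 3.18:
    |e_{n+1}| ≈ 3.18 × (10^(-3))² = 3.18 × 10^(-6)

(a) 2 (quadratic); (b) |e_{n+1}| ≈ 3.180e-06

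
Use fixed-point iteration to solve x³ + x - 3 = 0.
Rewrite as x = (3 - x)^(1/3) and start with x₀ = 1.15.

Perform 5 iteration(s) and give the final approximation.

Equation: x³ + x - 3 = 0
Fixed-point form: x = (3 - x)^(1/3)
x₀ = 1.15

x_1 = g(1.150000) = 1.227601
x_2 = g(1.227601) = 1.210191
x_3 = g(1.210191) = 1.214140
x_4 = g(1.214140) = 1.213247
x_5 = g(1.213247) = 1.213449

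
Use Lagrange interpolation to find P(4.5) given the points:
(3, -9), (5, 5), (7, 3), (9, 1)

Lagrange interpolation formula:
P(x) = Σ yᵢ × Lᵢ(x)
where Lᵢ(x) = Π_{j≠i} (x - xⱼ)/(xᵢ - xⱼ)

L_0(4.5) = (4.5 - 5)/(3 - 5) × (4.5 - 7)/(3 - 7) × (4.5 - 9)/(3 - 9) = 0.117188
L_1(4.5) = (4.5 - 3)/(5 - 3) × (4.5 - 7)/(5 - 7) × (4.5 - 9)/(5 - 9) = 1.054688
L_2(4.5) = (4.5 - 3)/(7 - 3) × (4.5 - 5)/(7 - 5) × (4.5 - 9)/(7 - 9) = -0.210938
L_3(4.5) = (4.5 - 3)/(9 - 3) × (4.5 - 5)/(9 - 5) × (4.5 - 7)/(9 - 7) = 0.039062

P(4.5) = (-9)×L_0(4.5) + 5×L_1(4.5) + 3×L_2(4.5) + 1×L_3(4.5)
P(4.5) = 3.625000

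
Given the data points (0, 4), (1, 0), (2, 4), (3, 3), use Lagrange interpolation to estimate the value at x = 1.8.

Lagrange interpolation formula:
P(x) = Σ yᵢ × Lᵢ(x)
where Lᵢ(x) = Π_{j≠i} (x - xⱼ)/(xᵢ - xⱼ)

L_0(1.8) = (1.8 - 1)/(0 - 1) × (1.8 - 2)/(0 - 2) × (1.8 - 3)/(0 - 3) = -0.032000
L_1(1.8) = (1.8 - 0)/(1 - 0) × (1.8 - 2)/(1 - 2) × (1.8 - 3)/(1 - 3) = 0.216000
L_2(1.8) = (1.8 - 0)/(2 - 0) × (1.8 - 1)/(2 - 1) × (1.8 - 3)/(2 - 3) = 0.864000
L_3(1.8) = (1.8 - 0)/(3 - 0) × (1.8 - 1)/(3 - 1) × (1.8 - 2)/(3 - 2) = -0.048000

P(1.8) = 4×L_0(1.8) + 0×L_1(1.8) + 4×L_2(1.8) + 3×L_3(1.8)
P(1.8) = 3.184000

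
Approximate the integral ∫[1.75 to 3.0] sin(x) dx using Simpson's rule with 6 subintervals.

f(x) = sin(x)
a = 1.75, b = 3.0, n = 6
h = (b - a)/n = 0.208333

Simpson's rule: (h/3)[f(x₀) + 4f(x₁) + 2f(x₂) + ... + f(xₙ)]

x_0 = 1.7500, f(x_0) = 0.983986, coefficient = 1
x_1 = 1.9583, f(x_1) = 0.925843, coefficient = 4
x_2 = 2.1667, f(x_2) = 0.827660, coefficient = 2
x_3 = 2.3750, f(x_3) = 0.693685, coefficient = 4
x_4 = 2.5833, f(x_4) = 0.529711, coefficient = 2
x_5 = 2.7917, f(x_5) = 0.342828, coefficient = 4
x_6 = 3.0000, f(x_6) = 0.141120, coefficient = 1

I ≈ (0.208333/3) × 11.689272 = 0.811755
Exact value: 0.811746
Error: 0.000009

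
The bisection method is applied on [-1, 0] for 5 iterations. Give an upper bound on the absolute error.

Bisection error bound: |error| ≤ (b-a)/2^n
|error| ≤ (0 - (-1))/2^5 = 1/2^5
|error| ≤ 0.0312500000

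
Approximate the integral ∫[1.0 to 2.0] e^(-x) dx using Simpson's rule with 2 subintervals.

f(x) = e^(-x)
a = 1.0, b = 2.0, n = 2
h = (b - a)/n = 0.500000

Simpson's rule: (h/3)[f(x₀) + 4f(x₁) + 2f(x₂) + ... + f(xₙ)]

x_0 = 1.0000, f(x_0) = 0.367879, coefficient = 1
x_1 = 1.5000, f(x_1) = 0.223130, coefficient = 4
x_2 = 2.0000, f(x_2) = 0.135335, coefficient = 1

I ≈ (0.500000/3) × 1.395735 = 0.232623
Exact value: 0.232544
Error: 0.000078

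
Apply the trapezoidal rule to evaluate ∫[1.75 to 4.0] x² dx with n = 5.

f(x) = x²
a = 1.75, b = 4.0, n = 5
h = (b - a)/n = 0.450000

Trapezoidal rule: (h/2)[f(x₀) + 2f(x₁) + 2f(x₂) + ... + f(xₙ)]

x_0 = 1.7500, f(x_0) = 3.062500, coefficient = 1
x_1 = 2.2000, f(x_1) = 4.840000, coefficient = 2
x_2 = 2.6500, f(x_2) = 7.022500, coefficient = 2
x_3 = 3.1000, f(x_3) = 9.610000, coefficient = 2
x_4 = 3.5500, f(x_4) = 12.602500, coefficient = 2
x_5 = 4.0000, f(x_5) = 16.000000, coefficient = 1

I ≈ (0.450000/2) × 87.212500 = 19.622813
Exact value: 19.546875
Error: 0.075938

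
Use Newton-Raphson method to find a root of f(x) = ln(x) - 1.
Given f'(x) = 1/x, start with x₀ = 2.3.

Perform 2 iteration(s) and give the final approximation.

f(x) = ln(x) - 1
f'(x) = 1/x
x₀ = 2.3

Newton-Raphson formula: x_{n+1} = x_n - f(x_n)/f'(x_n)

Iteration 1:
  f(2.300000) = -0.167091
  f'(2.300000) = 0.434783
  x_1 = 2.300000 - (-0.167091)/0.434783 = 2.684309
Iteration 2:
  f(2.684309) = -0.012577
  f'(2.684309) = 0.372535
  x_2 = 2.684309 - (-0.012577)/0.372535 = 2.718069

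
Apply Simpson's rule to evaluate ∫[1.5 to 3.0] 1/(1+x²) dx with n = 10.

f(x) = 1/(1+x²)
a = 1.5, b = 3.0, n = 10
h = (b - a)/n = 0.150000

Simpson's rule: (h/3)[f(x₀) + 4f(x₁) + 2f(x₂) + ... + f(xₙ)]

x_0 = 1.5000, f(x_0) = 0.307692, coefficient = 1
x_1 = 1.6500, f(x_1) = 0.268637, coefficient = 4
x_2 = 1.8000, f(x_2) = 0.235849, coefficient = 2
x_3 = 1.9500, f(x_3) = 0.208225, coefficient = 4
x_4 = 2.1000, f(x_4) = 0.184843, coefficient = 2
x_5 = 2.2500, f(x_5) = 0.164948, coefficient = 4
x_6 = 2.4000, f(x_6) = 0.147929, coefficient = 2
x_7 = 2.5500, f(x_7) = 0.133289, coefficient = 4
x_8 = 2.7000, f(x_8) = 0.120627, coefficient = 2
x_9 = 2.8500, f(x_9) = 0.109619, coefficient = 4
x_10 = 3.0000, f(x_10) = 0.100000, coefficient = 1

I ≈ (0.150000/3) × 5.325061 = 0.266253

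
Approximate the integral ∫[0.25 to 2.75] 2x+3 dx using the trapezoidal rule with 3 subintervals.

f(x) = 2x+3
a = 0.25, b = 2.75, n = 3
h = (b - a)/n = 0.833333

Trapezoidal rule: (h/2)[f(x₀) + 2f(x₁) + 2f(x₂) + ... + f(xₙ)]

x_0 = 0.2500, f(x_0) = 3.500000, coefficient = 1
x_1 = 1.0833, f(x_1) = 5.166667, coefficient = 2
x_2 = 1.9167, f(x_2) = 6.833333, coefficient = 2
x_3 = 2.7500, f(x_3) = 8.500000, coefficient = 1

I ≈ (0.833333/2) × 36.000000 = 15.000000
Exact value: 15.000000
Error: 0.000000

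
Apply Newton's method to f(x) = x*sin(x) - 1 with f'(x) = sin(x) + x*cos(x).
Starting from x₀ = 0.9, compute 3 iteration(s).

f(x) = x*sin(x) - 1
f'(x) = sin(x) + x*cos(x)
x₀ = 0.9

Newton-Raphson formula: x_{n+1} = x_n - f(x_n)/f'(x_n)

Iteration 1:
  f(0.900000) = -0.295006
  f'(0.900000) = 1.342776
  x_1 = 0.900000 - (-0.295006)/1.342776 = 1.119698
Iteration 2:
  f(1.119698) = 0.007694
  f'(1.119698) = 1.388106
  x_2 = 1.119698 - 0.007694/1.388106 = 1.114156
Iteration 3:
  f(1.114156) = -0.000002
  f'(1.114156) = 1.388810
  x_3 = 1.114156 - (-0.000002)/1.388810 = 1.114157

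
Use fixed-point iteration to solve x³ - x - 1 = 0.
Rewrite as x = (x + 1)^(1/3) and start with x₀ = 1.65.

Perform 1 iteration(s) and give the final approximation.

Equation: x³ - x - 1 = 0
Fixed-point form: x = (x + 1)^(1/3)
x₀ = 1.65

x_1 = g(1.650000) = 1.383828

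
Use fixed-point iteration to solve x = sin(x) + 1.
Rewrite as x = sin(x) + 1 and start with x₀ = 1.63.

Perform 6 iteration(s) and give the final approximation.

Equation: x = sin(x) + 1
Fixed-point form: x = sin(x) + 1
x₀ = 1.63

x_1 = g(1.630000) = 1.998248
x_2 = g(1.998248) = 1.910025
x_3 = g(1.910025) = 1.943012
x_4 = g(1.943012) = 1.931524
x_5 = g(1.931524) = 1.935640
x_6 = g(1.935640) = 1.934179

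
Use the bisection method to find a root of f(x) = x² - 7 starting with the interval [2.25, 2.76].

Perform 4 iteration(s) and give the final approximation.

f(x) = x² - 7
Initial interval: [2.25, 2.76]

Iteration 1:
  c_1 = (2.250000 + 2.760000)/2 = 2.505000
  f(c_1) = f(2.505000) = -0.724975
  f(a) × f(c) ≥ 0, new interval: [2.505000, 2.760000]
Iteration 2:
  c_2 = (2.505000 + 2.760000)/2 = 2.632500
  f(c_2) = f(2.632500) = -0.069944
  f(a) × f(c) ≥ 0, new interval: [2.632500, 2.760000]
Iteration 3:
  c_3 = (2.632500 + 2.760000)/2 = 2.696250
  f(c_3) = f(2.696250) = 0.269764
  f(a) × f(c) < 0, new interval: [2.632500, 2.696250]
Iteration 4:
  c_4 = (2.632500 + 2.696250)/2 = 2.664375
  f(c_4) = f(2.664375) = 0.098894
  f(a) × f(c) < 0, new interval: [2.632500, 2.664375]

After 4 iteration(s), the approximation is c_4 = 2.664375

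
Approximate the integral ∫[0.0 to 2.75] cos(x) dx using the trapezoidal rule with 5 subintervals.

f(x) = cos(x)
a = 0.0, b = 2.75, n = 5
h = (b - a)/n = 0.550000

Trapezoidal rule: (h/2)[f(x₀) + 2f(x₁) + 2f(x₂) + ... + f(xₙ)]

x_0 = 0.0000, f(x_0) = 1.000000, coefficient = 1
x_1 = 0.5500, f(x_1) = 0.852525, coefficient = 2
x_2 = 1.1000, f(x_2) = 0.453596, coefficient = 2
x_3 = 1.6500, f(x_3) = -0.079121, coefficient = 2
x_4 = 2.2000, f(x_4) = -0.588501, coefficient = 2
x_5 = 2.7500, f(x_5) = -0.924302, coefficient = 1

I ≈ (0.550000/2) × 1.352695 = 0.371991
Exact value: 0.381661
Error: 0.009670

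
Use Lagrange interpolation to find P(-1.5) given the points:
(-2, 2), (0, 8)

Lagrange interpolation formula:
P(x) = Σ yᵢ × Lᵢ(x)
where Lᵢ(x) = Π_{j≠i} (x - xⱼ)/(xᵢ - xⱼ)

L_0(-1.5) = (-1.5 - 0)/(-2 - 0) = 0.750000
L_1(-1.5) = (-1.5 - (-2))/(0 - (-2)) = 0.250000

P(-1.5) = 2×L_0(-1.5) + 8×L_1(-1.5)
P(-1.5) = 3.500000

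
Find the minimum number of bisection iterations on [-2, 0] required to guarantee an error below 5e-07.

We need (b-a)/2^n ≤ 5e-07
(0 - (-2))/2^n ≤ 5e-07
2/2^n ≤ 5e-07
2^n ≥ 4000000
n ≥ log₂(4000000) = 21.93
n ≥ 22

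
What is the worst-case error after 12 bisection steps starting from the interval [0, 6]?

Bisection error bound: |error| ≤ (b-a)/2^n
|error| ≤ (6 - 0)/2^12 = 6/2^12
|error| ≤ 0.0014648438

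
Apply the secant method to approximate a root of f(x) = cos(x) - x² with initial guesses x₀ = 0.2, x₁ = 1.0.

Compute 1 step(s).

f(x) = cos(x) - x²
x₀ = 0.2, x₁ = 1.0

Secant formula: x_{n+1} = x_n - f(x_n)(x_n - x_{n-1})/(f(x_n) - f(x_{n-1}))

Iteration 1:
  f(0.200000) = 0.940067
  f(1.000000) = -0.459698
  x_2 = 1.000000 - (-0.459698)×(1.000000 - 0.200000)/(-0.459698 - 0.940067)
       = 0.737271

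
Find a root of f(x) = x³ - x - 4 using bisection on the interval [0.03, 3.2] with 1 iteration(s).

f(x) = x³ - x - 4
Initial interval: [0.03, 3.2]

Iteration 1:
  c_1 = (0.030000 + 3.200000)/2 = 1.615000
  f(c_1) = f(1.615000) = -1.402717
  f(a) × f(c) ≥ 0, new interval: [1.615000, 3.200000]

After 1 iteration(s), the approximation is c_1 = 1.615000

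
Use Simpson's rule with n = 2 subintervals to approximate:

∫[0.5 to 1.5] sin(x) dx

f(x) = sin(x)
a = 0.5, b = 1.5, n = 2
h = (b - a)/n = 0.500000

Simpson's rule: (h/3)[f(x₀) + 4f(x₁) + 2f(x₂) + ... + f(xₙ)]

x_0 = 0.5000, f(x_0) = 0.479426, coefficient = 1
x_1 = 1.0000, f(x_1) = 0.841471, coefficient = 4
x_2 = 1.5000, f(x_2) = 0.997495, coefficient = 1

I ≈ (0.500000/3) × 4.842804 = 0.807134
Exact value: 0.806845
Error: 0.000289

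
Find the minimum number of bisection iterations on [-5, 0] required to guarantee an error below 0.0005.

We need (b-a)/2^n ≤ 0.0005
(0 - (-5))/2^n ≤ 0.0005
5/2^n ≤ 0.0005
2^n ≥ 10000
n ≥ log₂(10000) = 13.29
n ≥ 14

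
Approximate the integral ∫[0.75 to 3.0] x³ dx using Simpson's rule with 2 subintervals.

f(x) = x³
a = 0.75, b = 3.0, n = 2
h = (b - a)/n = 1.125000

Simpson's rule: (h/3)[f(x₀) + 4f(x₁) + 2f(x₂) + ... + f(xₙ)]

x_0 = 0.7500, f(x_0) = 0.421875, coefficient = 1
x_1 = 1.8750, f(x_1) = 6.591797, coefficient = 4
x_2 = 3.0000, f(x_2) = 27.000000, coefficient = 1

I ≈ (1.125000/3) × 53.789062 = 20.170898
Exact value: 20.170898
Error: 0.000000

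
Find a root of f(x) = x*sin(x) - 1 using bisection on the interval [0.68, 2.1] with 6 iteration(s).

f(x) = x*sin(x) - 1
Initial interval: [0.68, 2.1]

Iteration 1:
  c_1 = (0.680000 + 2.100000)/2 = 1.390000
  f(c_1) = f(1.390000) = 0.367344
  f(a) × f(c) < 0, new interval: [0.680000, 1.390000]
Iteration 2:
  c_2 = (0.680000 + 1.390000)/2 = 1.035000
  f(c_2) = f(1.035000) = -0.110042
  f(a) × f(c) ≥ 0, new interval: [1.035000, 1.390000]
Iteration 3:
  c_3 = (1.035000 + 1.390000)/2 = 1.212500
  f(c_3) = f(1.212500) = 0.135501
  f(a) × f(c) < 0, new interval: [1.035000, 1.212500]
Iteration 4:
  c_4 = (1.035000 + 1.212500)/2 = 1.123750
  f(c_4) = f(1.123750) = 0.013317
  f(a) × f(c) < 0, new interval: [1.035000, 1.123750]
Iteration 5:
  c_5 = (1.035000 + 1.123750)/2 = 1.079375
  f(c_5) = f(1.079375) = -0.048355
  f(a) × f(c) ≥ 0, new interval: [1.079375, 1.123750]
Iteration 6:
  c_6 = (1.079375 + 1.123750)/2 = 1.101563
  f(c_6) = f(1.101563) = -0.017500
  f(a) × f(c) ≥ 0, new interval: [1.101563, 1.123750]

After 6 iteration(s), the approximation is c_6 = 1.101563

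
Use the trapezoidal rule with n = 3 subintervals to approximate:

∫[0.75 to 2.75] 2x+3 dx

f(x) = 2x+3
a = 0.75, b = 2.75, n = 3
h = (b - a)/n = 0.666667

Trapezoidal rule: (h/2)[f(x₀) + 2f(x₁) + 2f(x₂) + ... + f(xₙ)]

x_0 = 0.7500, f(x_0) = 4.500000, coefficient = 1
x_1 = 1.4167, f(x_1) = 5.833333, coefficient = 2
x_2 = 2.0833, f(x_2) = 7.166667, coefficient = 2
x_3 = 2.7500, f(x_3) = 8.500000, coefficient = 1

I ≈ (0.666667/2) × 39.000000 = 13.000000
Exact value: 13.000000
Error: 0.000000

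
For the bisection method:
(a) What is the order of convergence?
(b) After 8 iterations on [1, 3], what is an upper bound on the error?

(a) Bisection has linear (order 1) convergence; the error is halved each step.

(b) Error bound = (b-a)/2^n = (3 - 1)/2^{8}
    = 2/2^{8}

(a) 1 (linear); (b) error ≤ 7.81e-03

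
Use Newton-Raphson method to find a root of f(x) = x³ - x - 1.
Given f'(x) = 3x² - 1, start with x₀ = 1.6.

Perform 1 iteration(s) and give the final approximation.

f(x) = x³ - x - 1
f'(x) = 3x² - 1
x₀ = 1.6

Newton-Raphson formula: x_{n+1} = x_n - f(x_n)/f'(x_n)

Iteration 1:
  f(1.600000) = 1.496000
  f'(1.600000) = 6.680000
  x_1 = 1.600000 - 1.496000/6.680000 = 1.376048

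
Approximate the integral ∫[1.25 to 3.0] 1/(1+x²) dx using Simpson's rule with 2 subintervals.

f(x) = 1/(1+x²)
a = 1.25, b = 3.0, n = 2
h = (b - a)/n = 0.875000

Simpson's rule: (h/3)[f(x₀) + 4f(x₁) + 2f(x₂) + ... + f(xₙ)]

x_0 = 1.2500, f(x_0) = 0.390244, coefficient = 1
x_1 = 2.1250, f(x_1) = 0.181303, coefficient = 4
x_2 = 3.0000, f(x_2) = 0.100000, coefficient = 1

I ≈ (0.875000/3) × 1.215456 = 0.354508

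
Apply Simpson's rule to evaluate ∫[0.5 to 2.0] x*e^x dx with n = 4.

f(x) = x*e^x
a = 0.5, b = 2.0, n = 4
h = (b - a)/n = 0.375000

Simpson's rule: (h/3)[f(x₀) + 4f(x₁) + 2f(x₂) + ... + f(xₙ)]

x_0 = 0.5000, f(x_0) = 0.824361, coefficient = 1
x_1 = 0.8750, f(x_1) = 2.099016, coefficient = 4
x_2 = 1.2500, f(x_2) = 4.362929, coefficient = 2
x_3 = 1.6250, f(x_3) = 8.252431, coefficient = 4
x_4 = 2.0000, f(x_4) = 14.778112, coefficient = 1

I ≈ (0.375000/3) × 65.734117 = 8.216765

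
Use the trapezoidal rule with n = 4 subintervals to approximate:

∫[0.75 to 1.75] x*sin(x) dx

f(x) = x*sin(x)
a = 0.75, b = 1.75, n = 4
h = (b - a)/n = 0.250000

Trapezoidal rule: (h/2)[f(x₀) + 2f(x₁) + 2f(x₂) + ... + f(xₙ)]

x_0 = 0.7500, f(x_0) = 0.511229, coefficient = 1
x_1 = 1.0000, f(x_1) = 0.841471, coefficient = 2
x_2 = 1.2500, f(x_2) = 1.186231, coefficient = 2
x_3 = 1.5000, f(x_3) = 1.496242, coefficient = 2
x_4 = 1.7500, f(x_4) = 1.721975, coefficient = 1

I ≈ (0.250000/2) × 9.281093 = 1.160137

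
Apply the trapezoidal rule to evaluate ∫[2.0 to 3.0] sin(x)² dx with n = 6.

f(x) = sin(x)²
a = 2.0, b = 3.0, n = 6
h = (b - a)/n = 0.166667

Trapezoidal rule: (h/2)[f(x₀) + 2f(x₁) + 2f(x₂) + ... + f(xₙ)]

x_0 = 2.0000, f(x_0) = 0.826822, coefficient = 1
x_1 = 2.1667, f(x_1) = 0.685022, coefficient = 2
x_2 = 2.3333, f(x_2) = 0.522853, coefficient = 2
x_3 = 2.5000, f(x_3) = 0.358169, coefficient = 2
x_4 = 2.6667, f(x_4) = 0.209098, coefficient = 2
x_5 = 2.8333, f(x_5) = 0.092052, coefficient = 2
x_6 = 3.0000, f(x_6) = 0.019915, coefficient = 1

I ≈ (0.166667/2) × 4.581124 = 0.381760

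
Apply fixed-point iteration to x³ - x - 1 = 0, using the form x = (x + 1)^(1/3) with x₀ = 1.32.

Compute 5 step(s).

Equation: x³ - x - 1 = 0
Fixed-point form: x = (x + 1)^(1/3)
x₀ = 1.32

x_1 = g(1.320000) = 1.323821
x_2 = g(1.323821) = 1.324548
x_3 = g(1.324548) = 1.324686
x_4 = g(1.324686) = 1.324712
x_5 = g(1.324712) = 1.324717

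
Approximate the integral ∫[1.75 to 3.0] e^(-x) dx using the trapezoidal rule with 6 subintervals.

f(x) = e^(-x)
a = 1.75, b = 3.0, n = 6
h = (b - a)/n = 0.208333

Trapezoidal rule: (h/2)[f(x₀) + 2f(x₁) + 2f(x₂) + ... + f(xₙ)]

x_0 = 1.7500, f(x_0) = 0.173774, coefficient = 1
x_1 = 1.9583, f(x_1) = 0.141093, coefficient = 2
x_2 = 2.1667, f(x_2) = 0.114559, coefficient = 2
x_3 = 2.3750, f(x_3) = 0.093014, coefficient = 2
x_4 = 2.5833, f(x_4) = 0.075522, coefficient = 2
x_5 = 2.7917, f(x_5) = 0.061319, coefficient = 2
x_6 = 3.0000, f(x_6) = 0.049787, coefficient = 1

I ≈ (0.208333/2) × 1.194576 = 0.124435
Exact value: 0.123987
Error: 0.000448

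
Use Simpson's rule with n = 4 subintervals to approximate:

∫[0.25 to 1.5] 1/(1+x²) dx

f(x) = 1/(1+x²)
a = 0.25, b = 1.5, n = 4
h = (b - a)/n = 0.312500

Simpson's rule: (h/3)[f(x₀) + 4f(x₁) + 2f(x₂) + ... + f(xₙ)]

x_0 = 0.2500, f(x_0) = 0.941176, coefficient = 1
x_1 = 0.5625, f(x_1) = 0.759644, coefficient = 4
x_2 = 0.8750, f(x_2) = 0.566372, coefficient = 2
x_3 = 1.1875, f(x_3) = 0.414911, coefficient = 4
x_4 = 1.5000, f(x_4) = 0.307692, coefficient = 1

I ≈ (0.312500/3) × 7.079831 = 0.737482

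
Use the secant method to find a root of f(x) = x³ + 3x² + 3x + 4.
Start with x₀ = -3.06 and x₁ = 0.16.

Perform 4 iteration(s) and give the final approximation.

f(x) = x³ + 3x² + 3x + 4
x₀ = -3.06, x₁ = 0.16

Secant formula: x_{n+1} = x_n - f(x_n)(x_n - x_{n-1})/(f(x_n) - f(x_{n-1}))

Iteration 1:
  f(-3.060000) = -5.741816
  f(0.160000) = 4.560896
  x_2 = 0.160000 - 4.560896×(0.160000 - (-3.060000))/(4.560896 - (-5.741816))
       = -1.265458
Iteration 2:
  f(0.160000) = 4.560896
  f(-1.265458) = 2.981294
  x_3 = -1.265458 - 2.981294×(-1.265458 - 0.160000)/(2.981294 - 4.560896)
       = -3.955825
Iteration 3:
  f(-1.265458) = 2.981294
  f(-3.955825) = -22.824748
  x_4 = -3.955825 - (-22.824748)×(-3.955825 - (-1.265458))/(-22.824748 - 2.981294)
       = -1.576268
Iteration 4:
  f(-3.955825) = -22.824748
  f(-1.576268) = 2.808630
  x_5 = -1.576268 - 2.808630×(-1.576268 - (-3.955825))/(2.808630 - (-22.824748))
       = -1.836994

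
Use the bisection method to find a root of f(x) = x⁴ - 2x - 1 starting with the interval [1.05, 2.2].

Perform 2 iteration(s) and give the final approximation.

f(x) = x⁴ - 2x - 1
Initial interval: [1.05, 2.2]

Iteration 1:
  c_1 = (1.050000 + 2.200000)/2 = 1.625000
  f(c_1) = f(1.625000) = 2.722900
  f(a) × f(c) < 0, new interval: [1.050000, 1.625000]
Iteration 2:
  c_2 = (1.050000 + 1.625000)/2 = 1.337500
  f(c_2) = f(1.337500) = -0.474814
  f(a) × f(c) ≥ 0, new interval: [1.337500, 1.625000]

After 2 iteration(s), the approximation is c_2 = 1.337500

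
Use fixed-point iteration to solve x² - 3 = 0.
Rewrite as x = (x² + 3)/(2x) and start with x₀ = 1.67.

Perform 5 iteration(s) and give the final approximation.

Equation: x² - 3 = 0
Fixed-point form: x = (x² + 3)/(2x)
x₀ = 1.67

x_1 = g(1.670000) = 1.733204
x_2 = g(1.733204) = 1.732051
x_3 = g(1.732051) = 1.732051
x_4 = g(1.732051) = 1.732051
x_5 = g(1.732051) = 1.732051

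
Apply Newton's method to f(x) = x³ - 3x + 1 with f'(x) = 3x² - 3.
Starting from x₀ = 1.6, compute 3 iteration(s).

f(x) = x³ - 3x + 1
f'(x) = 3x² - 3
x₀ = 1.6

Newton-Raphson formula: x_{n+1} = x_n - f(x_n)/f'(x_n)

Iteration 1:
  f(1.600000) = 0.296000
  f'(1.600000) = 4.680000
  x_1 = 1.600000 - 0.296000/4.680000 = 1.536752
Iteration 2:
  f(1.536752) = 0.018948
  f'(1.536752) = 4.084821
  x_2 = 1.536752 - 0.018948/4.084821 = 1.532113
Iteration 3:
  f(1.532113) = 0.000099
  f'(1.532113) = 4.042114
  x_3 = 1.532113 - 0.000099/4.042114 = 1.532089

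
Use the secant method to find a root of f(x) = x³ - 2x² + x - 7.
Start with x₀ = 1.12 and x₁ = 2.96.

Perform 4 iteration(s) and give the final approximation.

f(x) = x³ - 2x² + x - 7
x₀ = 1.12, x₁ = 2.96

Secant formula: x_{n+1} = x_n - f(x_n)(x_n - x_{n-1})/(f(x_n) - f(x_{n-1}))

Iteration 1:
  f(1.120000) = -6.983872
  f(2.960000) = 4.371136
  x_2 = 2.960000 - 4.371136×(2.960000 - 1.120000)/(4.371136 - (-6.983872))
       = 2.251688
Iteration 2:
  f(2.960000) = 4.371136
  f(2.251688) = -3.472230
  x_3 = 2.251688 - (-3.472230)×(2.251688 - 2.960000)/(-3.472230 - 4.371136)
       = 2.565255
Iteration 3:
  f(2.251688) = -3.472230
  f(2.565255) = -0.715065
  x_4 = 2.565255 - (-0.715065)×(2.565255 - 2.251688)/(-0.715065 - (-3.472230))
       = 2.646578
Iteration 4:
  f(2.565255) = -0.715065
  f(2.646578) = 0.175454
  x_5 = 2.646578 - 0.175454×(2.646578 - 2.565255)/(0.175454 - (-0.715065))
       = 2.630555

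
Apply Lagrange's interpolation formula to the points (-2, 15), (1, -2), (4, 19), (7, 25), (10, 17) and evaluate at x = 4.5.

Lagrange interpolation formula:
P(x) = Σ yᵢ × Lᵢ(x)
where Lᵢ(x) = Π_{j≠i} (x - xⱼ)/(xᵢ - xⱼ)

L_0(4.5) = (4.5 - 1)/(-2 - 1) × (4.5 - 4)/(-2 - 4) × (4.5 - 7)/(-2 - 7) × (4.5 - 10)/(-2 - 10) = 0.012378
L_1(4.5) = (4.5 - (-2))/(1 - (-2)) × (4.5 - 4)/(1 - 4) × (4.5 - 7)/(1 - 7) × (4.5 - 10)/(1 - 10) = -0.091950
L_2(4.5) = (4.5 - (-2))/(4 - (-2)) × (4.5 - 1)/(4 - 1) × (4.5 - 7)/(4 - 7) × (4.5 - 10)/(4 - 10) = 0.965471
L_3(4.5) = (4.5 - (-2))/(7 - (-2)) × (4.5 - 1)/(7 - 1) × (4.5 - 4)/(7 - 4) × (4.5 - 10)/(7 - 10) = 0.128729
L_4(4.5) = (4.5 - (-2))/(10 - (-2)) × (4.5 - 1)/(10 - 1) × (4.5 - 4)/(10 - 4) × (4.5 - 7)/(10 - 7) = -0.014628

P(4.5) = 15×L_0(4.5) + (-2)×L_1(4.5) + 19×L_2(4.5) + 25×L_3(4.5) + 17×L_4(4.5)
P(4.5) = 21.683063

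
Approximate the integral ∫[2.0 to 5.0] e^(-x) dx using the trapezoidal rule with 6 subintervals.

f(x) = e^(-x)
a = 2.0, b = 5.0, n = 6
h = (b - a)/n = 0.500000

Trapezoidal rule: (h/2)[f(x₀) + 2f(x₁) + 2f(x₂) + ... + f(xₙ)]

x_0 = 2.0000, f(x_0) = 0.135335, coefficient = 1
x_1 = 2.5000, f(x_1) = 0.082085, coefficient = 2
x_2 = 3.0000, f(x_2) = 0.049787, coefficient = 2
x_3 = 3.5000, f(x_3) = 0.030197, coefficient = 2
x_4 = 4.0000, f(x_4) = 0.018316, coefficient = 2
x_5 = 4.5000, f(x_5) = 0.011109, coefficient = 2
x_6 = 5.0000, f(x_6) = 0.006738, coefficient = 1

I ≈ (0.500000/2) × 0.525061 = 0.131265
Exact value: 0.128597
Error: 0.002668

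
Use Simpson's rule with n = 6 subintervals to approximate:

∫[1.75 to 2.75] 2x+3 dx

f(x) = 2x+3
a = 1.75, b = 2.75, n = 6
h = (b - a)/n = 0.166667

Simpson's rule: (h/3)[f(x₀) + 4f(x₁) + 2f(x₂) + ... + f(xₙ)]

x_0 = 1.7500, f(x_0) = 6.500000, coefficient = 1
x_1 = 1.9167, f(x_1) = 6.833333, coefficient = 4
x_2 = 2.0833, f(x_2) = 7.166667, coefficient = 2
x_3 = 2.2500, f(x_3) = 7.500000, coefficient = 4
x_4 = 2.4167, f(x_4) = 7.833333, coefficient = 2
x_5 = 2.5833, f(x_5) = 8.166667, coefficient = 4
x_6 = 2.7500, f(x_6) = 8.500000, coefficient = 1

I ≈ (0.166667/3) × 135.000000 = 7.500000
Exact value: 7.500000
Error: 0.000000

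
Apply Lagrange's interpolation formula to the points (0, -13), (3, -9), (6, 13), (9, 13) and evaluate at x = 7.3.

Lagrange interpolation formula:
P(x) = Σ yᵢ × Lᵢ(x)
where Lᵢ(x) = Π_{j≠i} (x - xⱼ)/(xᵢ - xⱼ)

L_0(7.3) = (7.3 - 3)/(0 - 3) × (7.3 - 6)/(0 - 6) × (7.3 - 9)/(0 - 9) = 0.058660
L_1(7.3) = (7.3 - 0)/(3 - 0) × (7.3 - 6)/(3 - 6) × (7.3 - 9)/(3 - 9) = -0.298759
L_2(7.3) = (7.3 - 0)/(6 - 0) × (7.3 - 3)/(6 - 3) × (7.3 - 9)/(6 - 9) = 0.988204
L_3(7.3) = (7.3 - 0)/(9 - 0) × (7.3 - 3)/(9 - 3) × (7.3 - 6)/(9 - 6) = 0.251895

P(7.3) = (-13)×L_0(7.3) + (-9)×L_1(7.3) + 13×L_2(7.3) + 13×L_3(7.3)
P(7.3) = 18.047531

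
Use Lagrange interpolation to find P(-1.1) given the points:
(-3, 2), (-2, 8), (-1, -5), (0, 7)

Lagrange interpolation formula:
P(x) = Σ yᵢ × Lᵢ(x)
where Lᵢ(x) = Π_{j≠i} (x - xⱼ)/(xᵢ - xⱼ)

L_0(-1.1) = (-1.1 - (-2))/(-3 - (-2)) × (-1.1 - (-1))/(-3 - (-1)) × (-1.1 - 0)/(-3 - 0) = -0.016500
L_1(-1.1) = (-1.1 - (-3))/(-2 - (-3)) × (-1.1 - (-1))/(-2 - (-1)) × (-1.1 - 0)/(-2 - 0) = 0.104500
L_2(-1.1) = (-1.1 - (-3))/(-1 - (-3)) × (-1.1 - (-2))/(-1 - (-2)) × (-1.1 - 0)/(-1 - 0) = 0.940500
L_3(-1.1) = (-1.1 - (-3))/(0 - (-3)) × (-1.1 - (-2))/(0 - (-2)) × (-1.1 - (-1))/(0 - (-1)) = -0.028500

P(-1.1) = 2×L_0(-1.1) + 8×L_1(-1.1) + (-5)×L_2(-1.1) + 7×L_3(-1.1)
P(-1.1) = -4.099000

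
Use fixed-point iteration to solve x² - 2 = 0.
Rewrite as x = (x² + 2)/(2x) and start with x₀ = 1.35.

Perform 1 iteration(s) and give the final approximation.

Equation: x² - 2 = 0
Fixed-point form: x = (x² + 2)/(2x)
x₀ = 1.35

x_1 = g(1.350000) = 1.415741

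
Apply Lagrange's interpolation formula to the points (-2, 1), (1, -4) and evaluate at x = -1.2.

Lagrange interpolation formula:
P(x) = Σ yᵢ × Lᵢ(x)
where Lᵢ(x) = Π_{j≠i} (x - xⱼ)/(xᵢ - xⱼ)

L_0(-1.2) = (-1.2 - 1)/(-2 - 1) = 0.733333
L_1(-1.2) = (-1.2 - (-2))/(1 - (-2)) = 0.266667

P(-1.2) = 1×L_0(-1.2) + (-4)×L_1(-1.2)
P(-1.2) = -0.333333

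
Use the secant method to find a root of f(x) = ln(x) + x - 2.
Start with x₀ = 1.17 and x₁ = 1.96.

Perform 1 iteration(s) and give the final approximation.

f(x) = ln(x) + x - 2
x₀ = 1.17, x₁ = 1.96

Secant formula: x_{n+1} = x_n - f(x_n)(x_n - x_{n-1})/(f(x_n) - f(x_{n-1}))

Iteration 1:
  f(1.170000) = -0.672996
  f(1.960000) = 0.632944
  x_2 = 1.960000 - 0.632944×(1.960000 - 1.170000)/(0.632944 - (-0.672996))
       = 1.577114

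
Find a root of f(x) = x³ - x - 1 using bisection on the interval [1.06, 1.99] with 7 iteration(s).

f(x) = x³ - x - 1
Initial interval: [1.06, 1.99]

Iteration 1:
  c_1 = (1.060000 + 1.990000)/2 = 1.525000
  f(c_1) = f(1.525000) = 1.021578
  f(a) × f(c) < 0, new interval: [1.060000, 1.525000]
Iteration 2:
  c_2 = (1.060000 + 1.525000)/2 = 1.292500
  f(c_2) = f(1.292500) = -0.133306
  f(a) × f(c) ≥ 0, new interval: [1.292500, 1.525000]
Iteration 3:
  c_3 = (1.292500 + 1.525000)/2 = 1.408750
  f(c_3) = f(1.408750) = 0.387022
  f(a) × f(c) < 0, new interval: [1.292500, 1.408750]
Iteration 4:
  c_4 = (1.292500 + 1.408750)/2 = 1.350625
  f(c_4) = f(1.350625) = 0.113169
  f(a) × f(c) < 0, new interval: [1.292500, 1.350625]
Iteration 5:
  c_5 = (1.292500 + 1.350625)/2 = 1.321562
  f(c_5) = f(1.321562) = -0.013417
  f(a) × f(c) ≥ 0, new interval: [1.321562, 1.350625]
Iteration 6:
  c_6 = (1.321562 + 1.350625)/2 = 1.336094
  f(c_6) = f(1.336094) = 0.049029
  f(a) × f(c) < 0, new interval: [1.321562, 1.336094]
Iteration 7:
  c_7 = (1.321562 + 1.336094)/2 = 1.328828
  f(c_7) = f(1.328828) = 0.017596
  f(a) × f(c) < 0, new interval: [1.321562, 1.328828]

After 7 iteration(s), the approximation is c_7 = 1.328828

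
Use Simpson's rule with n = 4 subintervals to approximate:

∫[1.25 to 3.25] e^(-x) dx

f(x) = e^(-x)
a = 1.25, b = 3.25, n = 4
h = (b - a)/n = 0.500000

Simpson's rule: (h/3)[f(x₀) + 4f(x₁) + 2f(x₂) + ... + f(xₙ)]

x_0 = 1.2500, f(x_0) = 0.286505, coefficient = 1
x_1 = 1.7500, f(x_1) = 0.173774, coefficient = 4
x_2 = 2.2500, f(x_2) = 0.105399, coefficient = 2
x_3 = 2.7500, f(x_3) = 0.063928, coefficient = 4
x_4 = 3.2500, f(x_4) = 0.038774, coefficient = 1

I ≈ (0.500000/3) × 1.486885 = 0.247814
Exact value: 0.247731
Error: 0.000084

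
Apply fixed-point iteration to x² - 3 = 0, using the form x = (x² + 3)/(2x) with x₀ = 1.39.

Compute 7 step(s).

Equation: x² - 3 = 0
Fixed-point form: x = (x² + 3)/(2x)
x₀ = 1.39

x_1 = g(1.390000) = 1.774137
x_2 = g(1.774137) = 1.732550
x_3 = g(1.732550) = 1.732051
x_4 = g(1.732051) = 1.732051
x_5 = g(1.732051) = 1.732051
x_6 = g(1.732051) = 1.732051
x_7 = g(1.732051) = 1.732051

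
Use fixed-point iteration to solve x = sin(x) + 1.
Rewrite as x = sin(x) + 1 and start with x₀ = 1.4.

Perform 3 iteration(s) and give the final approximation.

Equation: x = sin(x) + 1
Fixed-point form: x = sin(x) + 1
x₀ = 1.4

x_1 = g(1.400000) = 1.985450
x_2 = g(1.985450) = 1.915256
x_3 = g(1.915256) = 1.941258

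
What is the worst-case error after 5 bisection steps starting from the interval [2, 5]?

Bisection error bound: |error| ≤ (b-a)/2^n
|error| ≤ (5 - 2)/2^5 = 3/2^5
|error| ≤ 0.0937500000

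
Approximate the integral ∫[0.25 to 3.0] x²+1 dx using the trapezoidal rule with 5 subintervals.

f(x) = x²+1
a = 0.25, b = 3.0, n = 5
h = (b - a)/n = 0.550000

Trapezoidal rule: (h/2)[f(x₀) + 2f(x₁) + 2f(x₂) + ... + f(xₙ)]

x_0 = 0.2500, f(x_0) = 1.062500, coefficient = 1
x_1 = 0.8000, f(x_1) = 1.640000, coefficient = 2
x_2 = 1.3500, f(x_2) = 2.822500, coefficient = 2
x_3 = 1.9000, f(x_3) = 4.610000, coefficient = 2
x_4 = 2.4500, f(x_4) = 7.002500, coefficient = 2
x_5 = 3.0000, f(x_5) = 10.000000, coefficient = 1

I ≈ (0.550000/2) × 43.212500 = 11.883438
Exact value: 11.744792
Error: 0.138646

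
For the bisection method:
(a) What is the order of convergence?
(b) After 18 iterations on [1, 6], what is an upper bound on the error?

(a) Bisection has linear (order 1) convergence; the error is halved each step.

(b) Error bound = (b-a)/2^n = (6 - 1)/2^{18}
    = 5/2^{18}

(a) 1 (linear); (b) error ≤ 1.91e-05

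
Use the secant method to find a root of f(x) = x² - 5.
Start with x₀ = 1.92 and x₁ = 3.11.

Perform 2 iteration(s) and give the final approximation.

f(x) = x² - 5
x₀ = 1.92, x₁ = 3.11

Secant formula: x_{n+1} = x_n - f(x_n)(x_n - x_{n-1})/(f(x_n) - f(x_{n-1}))

Iteration 1:
  f(1.920000) = -1.313600
  f(3.110000) = 4.672100
  x_2 = 3.110000 - 4.672100×(3.110000 - 1.920000)/(4.672100 - (-1.313600))
       = 2.181153
Iteration 2:
  f(3.110000) = 4.672100
  f(2.181153) = -0.242571
  x_3 = 2.181153 - (-0.242571)×(2.181153 - 3.110000)/(-0.242571 - 4.672100)
       = 2.226998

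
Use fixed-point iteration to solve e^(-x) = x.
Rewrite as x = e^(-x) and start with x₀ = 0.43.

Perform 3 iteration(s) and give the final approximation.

Equation: e^(-x) = x
Fixed-point form: x = e^(-x)
x₀ = 0.43

x_1 = g(0.430000) = 0.650509
x_2 = g(0.650509) = 0.521780
x_3 = g(0.521780) = 0.593463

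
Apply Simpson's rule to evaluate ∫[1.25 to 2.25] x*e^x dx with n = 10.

f(x) = x*e^x
a = 1.25, b = 2.25, n = 10
h = (b - a)/n = 0.100000

Simpson's rule: (h/3)[f(x₀) + 4f(x₁) + 2f(x₂) + ... + f(xₙ)]

x_0 = 1.2500, f(x_0) = 4.362929, coefficient = 1
x_1 = 1.3500, f(x_1) = 5.207524, coefficient = 4
x_2 = 1.4500, f(x_2) = 6.181516, coefficient = 2
x_3 = 1.5500, f(x_3) = 7.302779, coefficient = 4
x_4 = 1.6500, f(x_4) = 8.591517, coefficient = 2
x_5 = 1.7500, f(x_5) = 10.070555, coefficient = 4
x_6 = 1.8500, f(x_6) = 11.765666, coefficient = 2
x_7 = 1.9500, f(x_7) = 13.705941, coefficient = 4
x_8 = 2.0500, f(x_8) = 15.924197, coefficient = 2
x_9 = 2.1500, f(x_9) = 18.457446, coefficient = 4
x_10 = 2.2500, f(x_10) = 21.347406, coefficient = 1

I ≈ (0.100000/3) × 329.613104 = 10.987103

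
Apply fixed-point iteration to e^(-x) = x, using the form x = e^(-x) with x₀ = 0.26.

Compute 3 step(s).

Equation: e^(-x) = x
Fixed-point form: x = e^(-x)
x₀ = 0.26

x_1 = g(0.260000) = 0.771052
x_2 = g(0.771052) = 0.462526
x_3 = g(0.462526) = 0.629691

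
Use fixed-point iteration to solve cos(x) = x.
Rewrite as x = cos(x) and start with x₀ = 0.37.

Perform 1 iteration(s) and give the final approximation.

Equation: cos(x) = x
Fixed-point form: x = cos(x)
x₀ = 0.37

x_1 = g(0.370000) = 0.932327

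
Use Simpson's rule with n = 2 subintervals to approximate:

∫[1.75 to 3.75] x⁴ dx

f(x) = x⁴
a = 1.75, b = 3.75, n = 2
h = (b - a)/n = 1.000000

Simpson's rule: (h/3)[f(x₀) + 4f(x₁) + 2f(x₂) + ... + f(xₙ)]

x_0 = 1.7500, f(x_0) = 9.378906, coefficient = 1
x_1 = 2.7500, f(x_1) = 57.191406, coefficient = 4
x_2 = 3.7500, f(x_2) = 197.753906, coefficient = 1

I ≈ (1.000000/3) × 435.898438 = 145.299479
Exact value: 145.032813
Error: 0.266667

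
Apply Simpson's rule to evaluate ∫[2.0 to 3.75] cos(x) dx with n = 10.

f(x) = cos(x)
a = 2.0, b = 3.75, n = 10
h = (b - a)/n = 0.175000

Simpson's rule: (h/3)[f(x₀) + 4f(x₁) + 2f(x₂) + ... + f(xₙ)]

x_0 = 2.0000, f(x_0) = -0.416147, coefficient = 1
x_1 = 2.1750, f(x_1) = -0.568107, coefficient = 4
x_2 = 2.3500, f(x_2) = -0.702713, coefficient = 2
x_3 = 2.5250, f(x_3) = -0.815854, coefficient = 4
x_4 = 2.7000, f(x_4) = -0.904072, coefficient = 2
x_5 = 2.8750, f(x_5) = -0.964674, coefficient = 4
x_6 = 3.0500, f(x_6) = -0.995808, coefficient = 2
x_7 = 3.2250, f(x_7) = -0.996524, coefficient = 4
x_8 = 3.4000, f(x_8) = -0.966798, coefficient = 2
x_9 = 3.5750, f(x_9) = -0.907540, coefficient = 4
x_10 = 3.7500, f(x_10) = -0.820559, coefficient = 1

I ≈ (0.175000/3) × -25.386283 = -1.480866
Exact value: -1.480859
Error: 0.000008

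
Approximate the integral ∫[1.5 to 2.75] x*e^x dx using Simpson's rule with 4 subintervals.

f(x) = x*e^x
a = 1.5, b = 2.75, n = 4
h = (b - a)/n = 0.312500

Simpson's rule: (h/3)[f(x₀) + 4f(x₁) + 2f(x₂) + ... + f(xₙ)]

x_0 = 1.5000, f(x_0) = 6.722534, coefficient = 1
x_1 = 1.8125, f(x_1) = 11.102909, coefficient = 4
x_2 = 2.1250, f(x_2) = 17.792407, coefficient = 2
x_3 = 2.4375, f(x_3) = 27.895710, coefficient = 4
x_4 = 2.7500, f(x_4) = 43.017238, coefficient = 1

I ≈ (0.312500/3) × 241.319061 = 25.137402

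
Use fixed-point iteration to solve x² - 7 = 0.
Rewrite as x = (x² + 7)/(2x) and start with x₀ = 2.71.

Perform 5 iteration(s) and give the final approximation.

Equation: x² - 7 = 0
Fixed-point form: x = (x² + 7)/(2x)
x₀ = 2.71

x_1 = g(2.710000) = 2.646513
x_2 = g(2.646513) = 2.645751
x_3 = g(2.645751) = 2.645751
x_4 = g(2.645751) = 2.645751
x_5 = g(2.645751) = 2.645751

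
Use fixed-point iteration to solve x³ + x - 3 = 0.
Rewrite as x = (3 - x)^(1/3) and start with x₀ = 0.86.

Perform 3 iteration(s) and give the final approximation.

Equation: x³ + x - 3 = 0
Fixed-point form: x = (3 - x)^(1/3)
x₀ = 0.86

x_1 = g(0.860000) = 1.288659
x_2 = g(1.288659) = 1.196131
x_3 = g(1.196131) = 1.217311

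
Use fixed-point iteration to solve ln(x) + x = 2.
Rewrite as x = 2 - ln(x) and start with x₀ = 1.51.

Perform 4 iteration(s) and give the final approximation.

Equation: ln(x) + x = 2
Fixed-point form: x = 2 - ln(x)
x₀ = 1.51

x_1 = g(1.510000) = 1.587890
x_2 = g(1.587890) = 1.537594
x_3 = g(1.537594) = 1.569781
x_4 = g(1.569781) = 1.549064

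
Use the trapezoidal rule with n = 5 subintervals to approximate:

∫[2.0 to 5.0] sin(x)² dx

f(x) = sin(x)²
a = 2.0, b = 5.0, n = 5
h = (b - a)/n = 0.600000

Trapezoidal rule: (h/2)[f(x₀) + 2f(x₁) + 2f(x₂) + ... + f(xₙ)]

x_0 = 2.0000, f(x_0) = 0.826822, coefficient = 1
x_1 = 2.6000, f(x_1) = 0.265742, coefficient = 2
x_2 = 3.2000, f(x_2) = 0.003408, coefficient = 2
x_3 = 3.8000, f(x_3) = 0.374370, coefficient = 2
x_4 = 4.4000, f(x_4) = 0.905547, coefficient = 2
x_5 = 5.0000, f(x_5) = 0.919536, coefficient = 1

I ≈ (0.600000/2) × 4.844489 = 1.453347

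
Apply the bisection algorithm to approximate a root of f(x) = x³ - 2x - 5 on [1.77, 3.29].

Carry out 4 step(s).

f(x) = x³ - 2x - 5
Initial interval: [1.77, 3.29]

Iteration 1:
  c_1 = (1.770000 + 3.290000)/2 = 2.530000
  f(c_1) = f(2.530000) = 6.134277
  f(a) × f(c) < 0, new interval: [1.770000, 2.530000]
Iteration 2:
  c_2 = (1.770000 + 2.530000)/2 = 2.150000
  f(c_2) = f(2.150000) = 0.638375
  f(a) × f(c) < 0, new interval: [1.770000, 2.150000]
Iteration 3:
  c_3 = (1.770000 + 2.150000)/2 = 1.960000
  f(c_3) = f(1.960000) = -1.390464
  f(a) × f(c) ≥ 0, new interval: [1.960000, 2.150000]
Iteration 4:
  c_4 = (1.960000 + 2.150000)/2 = 2.055000
  f(c_4) = f(2.055000) = -0.431684
  f(a) × f(c) ≥ 0, new interval: [2.055000, 2.150000]

After 4 iteration(s), the approximation is c_4 = 2.055000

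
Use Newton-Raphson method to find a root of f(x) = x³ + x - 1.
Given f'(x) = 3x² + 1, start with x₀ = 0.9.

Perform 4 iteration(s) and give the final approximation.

f(x) = x³ + x - 1
f'(x) = 3x² + 1
x₀ = 0.9

Newton-Raphson formula: x_{n+1} = x_n - f(x_n)/f'(x_n)

Iteration 1:
  f(0.900000) = 0.629000
  f'(0.900000) = 3.430000
  x_1 = 0.900000 - 0.629000/3.430000 = 0.716618
Iteration 2:
  f(0.716618) = 0.084631
  f'(0.716618) = 2.540624
  x_2 = 0.716618 - 0.084631/2.540624 = 0.683307
Iteration 3:
  f(0.683307) = 0.002349
  f'(0.683307) = 2.400725
  x_3 = 0.683307 - 0.002349/2.400725 = 0.682329
Iteration 4:
  f(0.682329) = 0.000002
  f'(0.682329) = 2.396717
  x_4 = 0.682329 - 0.000002/2.396717 = 0.682328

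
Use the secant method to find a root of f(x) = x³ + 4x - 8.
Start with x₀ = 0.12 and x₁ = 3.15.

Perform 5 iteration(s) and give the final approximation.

f(x) = x³ + 4x - 8
x₀ = 0.12, x₁ = 3.15

Secant formula: x_{n+1} = x_n - f(x_n)(x_n - x_{n-1})/(f(x_n) - f(x_{n-1}))

Iteration 1:
  f(0.120000) = -7.518272
  f(3.150000) = 35.855875
  x_2 = 3.150000 - 35.855875×(3.150000 - 0.120000)/(35.855875 - (-7.518272))
       = 0.645206
Iteration 2:
  f(3.150000) = 35.855875
  f(0.645206) = -5.150582
  x_3 = 0.645206 - (-5.150582)×(0.645206 - 3.150000)/(-5.150582 - 35.855875)
       = 0.959819
Iteration 3:
  f(0.645206) = -5.150582
  f(0.959819) = -3.276491
  x_4 = 0.959819 - (-3.276491)×(0.959819 - 0.645206)/(-3.276491 - (-5.150582))
       = 1.509859
Iteration 4:
  f(0.959819) = -3.276491
  f(1.509859) = 1.481418
  x_5 = 1.509859 - 1.481418×(1.509859 - 0.959819)/(1.481418 - (-3.276491))
       = 1.338599
Iteration 5:
  f(1.509859) = 1.481418
  f(1.338599) = -0.247042
  x_6 = 1.338599 - (-0.247042)×(1.338599 - 1.509859)/(-0.247042 - 1.481418)
       = 1.363076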